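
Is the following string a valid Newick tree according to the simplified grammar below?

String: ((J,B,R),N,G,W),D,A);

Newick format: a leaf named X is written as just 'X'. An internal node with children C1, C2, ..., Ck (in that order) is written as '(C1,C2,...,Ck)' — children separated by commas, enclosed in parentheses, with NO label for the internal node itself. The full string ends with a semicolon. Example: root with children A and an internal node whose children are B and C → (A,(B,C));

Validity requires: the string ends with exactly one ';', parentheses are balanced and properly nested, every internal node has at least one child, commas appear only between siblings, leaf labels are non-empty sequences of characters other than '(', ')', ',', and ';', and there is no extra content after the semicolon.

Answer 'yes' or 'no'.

Input: ((J,B,R),N,G,W),D,A);
Paren balance: 2 '(' vs 3 ')' MISMATCH
Ends with single ';': True
Full parse: FAILS (extra content after tree at pos 15)
Valid: False

Answer: no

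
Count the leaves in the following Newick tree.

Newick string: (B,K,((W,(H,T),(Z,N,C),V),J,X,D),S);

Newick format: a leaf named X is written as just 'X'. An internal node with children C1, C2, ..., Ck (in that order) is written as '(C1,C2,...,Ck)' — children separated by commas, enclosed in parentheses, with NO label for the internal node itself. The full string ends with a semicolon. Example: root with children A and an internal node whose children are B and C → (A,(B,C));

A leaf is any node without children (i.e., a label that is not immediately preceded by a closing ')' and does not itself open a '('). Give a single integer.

Newick: (B,K,((W,(H,T),(Z,N,C),V),J,X,D),S);
Scan left-to-right; a leaf is any maximal label run not followed by '(':
  pos 1: leaf 'B' → count = 1
  pos 3: leaf 'K' → count = 2
  pos 7: leaf 'W' → count = 3
  pos 10: leaf 'H' → count = 4
  pos 12: leaf 'T' → count = 5
  pos 16: leaf 'Z' → count = 6
  pos 18: leaf 'N' → count = 7
  pos 20: leaf 'C' → count = 8
  pos 23: leaf 'V' → count = 9
  pos 26: leaf 'J' → count = 10
  pos 28: leaf 'X' → count = 11
  pos 30: leaf 'D' → count = 12
  pos 33: leaf 'S' → count = 13
Total leaves: 13

Answer: 13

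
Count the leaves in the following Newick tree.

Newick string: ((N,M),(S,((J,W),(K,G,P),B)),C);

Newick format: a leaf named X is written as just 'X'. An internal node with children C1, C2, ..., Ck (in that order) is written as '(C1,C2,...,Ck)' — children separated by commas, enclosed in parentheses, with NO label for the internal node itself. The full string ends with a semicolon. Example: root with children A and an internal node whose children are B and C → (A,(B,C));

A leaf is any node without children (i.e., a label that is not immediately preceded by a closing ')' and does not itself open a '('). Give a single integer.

Newick: ((N,M),(S,((J,W),(K,G,P),B)),C);
Scan left-to-right; a leaf is any maximal label run not followed by '(':
  pos 2: leaf 'N' → count = 1
  pos 4: leaf 'M' → count = 2
  pos 8: leaf 'S' → count = 3
  pos 12: leaf 'J' → count = 4
  pos 14: leaf 'W' → count = 5
  pos 18: leaf 'K' → count = 6
  pos 20: leaf 'G' → count = 7
  pos 22: leaf 'P' → count = 8
  pos 25: leaf 'B' → count = 9
  pos 29: leaf 'C' → count = 10
Total leaves: 10

Answer: 10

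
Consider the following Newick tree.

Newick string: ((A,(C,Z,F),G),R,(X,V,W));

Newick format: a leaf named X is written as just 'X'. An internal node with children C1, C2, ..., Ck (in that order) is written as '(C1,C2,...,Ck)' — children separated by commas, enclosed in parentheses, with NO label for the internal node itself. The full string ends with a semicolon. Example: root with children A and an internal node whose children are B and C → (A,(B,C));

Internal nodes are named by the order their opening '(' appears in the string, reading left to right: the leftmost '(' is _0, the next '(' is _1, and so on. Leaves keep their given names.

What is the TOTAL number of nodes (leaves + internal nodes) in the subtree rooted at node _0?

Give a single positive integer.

Answer: 13

Derivation:
Newick: ((A,(C,Z,F),G),R,(X,V,W));
Locate _0: it is the '(' at position 0 (the 1st '(' reading left to right).
Query: subtree rooted at _0
_0: subtree_size = 1 + 12
  _1: subtree_size = 1 + 6
    A: subtree_size = 1 + 0
    _2: subtree_size = 1 + 3
      C: subtree_size = 1 + 0
      Z: subtree_size = 1 + 0
      F: subtree_size = 1 + 0
    G: subtree_size = 1 + 0
  R: subtree_size = 1 + 0
  _3: subtree_size = 1 + 3
    X: subtree_size = 1 + 0
    V: subtree_size = 1 + 0
    W: subtree_size = 1 + 0
Total subtree size of _0: 13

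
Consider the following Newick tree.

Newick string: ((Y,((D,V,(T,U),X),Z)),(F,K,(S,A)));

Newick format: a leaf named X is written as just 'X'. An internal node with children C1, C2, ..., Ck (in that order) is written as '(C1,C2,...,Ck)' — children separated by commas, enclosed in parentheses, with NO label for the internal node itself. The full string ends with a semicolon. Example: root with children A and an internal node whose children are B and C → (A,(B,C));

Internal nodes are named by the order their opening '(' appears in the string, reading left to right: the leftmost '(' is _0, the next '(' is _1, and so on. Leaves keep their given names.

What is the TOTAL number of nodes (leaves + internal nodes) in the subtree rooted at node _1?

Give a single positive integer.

Newick: ((Y,((D,V,(T,U),X),Z)),(F,K,(S,A)));
Locate _1: it is the '(' at position 1 (the 2nd '(' reading left to right).
Query: subtree rooted at _1
_1: subtree_size = 1 + 10
  Y: subtree_size = 1 + 0
  _2: subtree_size = 1 + 8
    _3: subtree_size = 1 + 6
      D: subtree_size = 1 + 0
      V: subtree_size = 1 + 0
      _4: subtree_size = 1 + 2
        T: subtree_size = 1 + 0
        U: subtree_size = 1 + 0
      X: subtree_size = 1 + 0
    Z: subtree_size = 1 + 0
Total subtree size of _1: 11

Answer: 11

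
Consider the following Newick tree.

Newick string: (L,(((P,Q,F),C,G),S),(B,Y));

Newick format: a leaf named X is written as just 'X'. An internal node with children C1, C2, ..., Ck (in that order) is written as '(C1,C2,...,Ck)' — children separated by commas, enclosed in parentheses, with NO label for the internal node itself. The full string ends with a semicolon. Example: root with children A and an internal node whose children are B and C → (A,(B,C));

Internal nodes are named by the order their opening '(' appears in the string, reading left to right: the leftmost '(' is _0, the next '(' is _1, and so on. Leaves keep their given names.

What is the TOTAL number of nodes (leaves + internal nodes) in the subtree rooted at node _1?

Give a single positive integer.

Newick: (L,(((P,Q,F),C,G),S),(B,Y));
Locate _1: it is the '(' at position 3 (the 2nd '(' reading left to right).
Query: subtree rooted at _1
_1: subtree_size = 1 + 8
  _2: subtree_size = 1 + 6
    _3: subtree_size = 1 + 3
      P: subtree_size = 1 + 0
      Q: subtree_size = 1 + 0
      F: subtree_size = 1 + 0
    C: subtree_size = 1 + 0
    G: subtree_size = 1 + 0
  S: subtree_size = 1 + 0
Total subtree size of _1: 9

Answer: 9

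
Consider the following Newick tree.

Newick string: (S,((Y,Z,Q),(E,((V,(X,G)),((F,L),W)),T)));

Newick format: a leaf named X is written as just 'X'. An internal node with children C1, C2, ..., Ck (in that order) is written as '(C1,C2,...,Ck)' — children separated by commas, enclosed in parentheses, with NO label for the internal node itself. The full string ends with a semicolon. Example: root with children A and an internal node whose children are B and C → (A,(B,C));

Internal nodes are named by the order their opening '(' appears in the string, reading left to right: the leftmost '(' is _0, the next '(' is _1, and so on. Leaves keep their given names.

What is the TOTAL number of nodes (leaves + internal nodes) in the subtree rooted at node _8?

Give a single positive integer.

Newick: (S,((Y,Z,Q),(E,((V,(X,G)),((F,L),W)),T)));
Locate _8: it is the '(' at position 27 (the 9th '(' reading left to right).
Query: subtree rooted at _8
_8: subtree_size = 1 + 2
  F: subtree_size = 1 + 0
  L: subtree_size = 1 + 0
Total subtree size of _8: 3

Answer: 3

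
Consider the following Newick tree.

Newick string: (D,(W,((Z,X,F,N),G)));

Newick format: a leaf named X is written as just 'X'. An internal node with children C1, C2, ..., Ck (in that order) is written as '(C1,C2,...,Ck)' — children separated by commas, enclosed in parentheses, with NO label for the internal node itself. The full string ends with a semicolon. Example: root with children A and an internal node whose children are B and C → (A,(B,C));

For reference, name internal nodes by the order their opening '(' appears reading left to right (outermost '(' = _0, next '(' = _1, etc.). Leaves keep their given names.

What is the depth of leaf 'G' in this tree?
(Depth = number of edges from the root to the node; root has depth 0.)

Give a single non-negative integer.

Newick: (D,(W,((Z,X,F,N),G)));
Naming internals by '(' encounter order: outermost '(' = _0, next = _1, ...
Query node: G
Path from root: _0 -> _1 -> _2 -> G
Depth of G: 3 (number of edges from root)

Answer: 3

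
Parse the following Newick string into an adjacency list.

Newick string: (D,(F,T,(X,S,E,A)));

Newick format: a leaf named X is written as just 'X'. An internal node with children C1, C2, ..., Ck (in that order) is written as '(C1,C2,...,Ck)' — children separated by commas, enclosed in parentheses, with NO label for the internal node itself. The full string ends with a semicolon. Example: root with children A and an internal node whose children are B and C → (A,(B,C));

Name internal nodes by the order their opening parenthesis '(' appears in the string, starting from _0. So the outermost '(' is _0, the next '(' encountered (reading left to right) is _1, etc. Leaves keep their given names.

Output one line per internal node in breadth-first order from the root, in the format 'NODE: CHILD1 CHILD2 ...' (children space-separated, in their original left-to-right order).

Input: (D,(F,T,(X,S,E,A)));
Scanning left-to-right, naming '(' by encounter order:
  pos 0: '(' -> open internal node _0 (depth 1)
  pos 3: '(' -> open internal node _1 (depth 2)
  pos 8: '(' -> open internal node _2 (depth 3)
  pos 16: ')' -> close internal node _2 (now at depth 2)
  pos 17: ')' -> close internal node _1 (now at depth 1)
  pos 18: ')' -> close internal node _0 (now at depth 0)
Total internal nodes: 3
BFS adjacency from root:
  _0: D _1
  _1: F T _2
  _2: X S E A

Answer: _0: D _1
_1: F T _2
_2: X S E A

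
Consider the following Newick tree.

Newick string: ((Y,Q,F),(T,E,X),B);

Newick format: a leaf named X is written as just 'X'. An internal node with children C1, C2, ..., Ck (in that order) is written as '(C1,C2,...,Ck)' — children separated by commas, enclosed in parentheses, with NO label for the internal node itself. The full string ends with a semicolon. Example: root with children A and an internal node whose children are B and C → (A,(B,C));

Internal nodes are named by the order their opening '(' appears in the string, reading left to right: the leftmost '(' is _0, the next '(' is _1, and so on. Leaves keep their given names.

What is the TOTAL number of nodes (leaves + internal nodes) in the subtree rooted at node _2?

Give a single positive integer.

Answer: 4

Derivation:
Newick: ((Y,Q,F),(T,E,X),B);
Locate _2: it is the '(' at position 9 (the 3rd '(' reading left to right).
Query: subtree rooted at _2
_2: subtree_size = 1 + 3
  T: subtree_size = 1 + 0
  E: subtree_size = 1 + 0
  X: subtree_size = 1 + 0
Total subtree size of _2: 4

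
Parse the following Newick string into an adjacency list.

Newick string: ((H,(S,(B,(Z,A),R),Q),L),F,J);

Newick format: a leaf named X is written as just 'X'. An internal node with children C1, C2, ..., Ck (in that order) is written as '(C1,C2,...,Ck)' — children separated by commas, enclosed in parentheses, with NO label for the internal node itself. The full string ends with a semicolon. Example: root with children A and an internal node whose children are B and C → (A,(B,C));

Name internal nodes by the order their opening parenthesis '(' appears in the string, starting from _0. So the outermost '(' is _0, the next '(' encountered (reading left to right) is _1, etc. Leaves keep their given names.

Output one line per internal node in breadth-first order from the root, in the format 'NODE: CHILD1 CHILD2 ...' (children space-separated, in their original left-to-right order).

Answer: _0: _1 F J
_1: H _2 L
_2: S _3 Q
_3: B _4 R
_4: Z A

Derivation:
Input: ((H,(S,(B,(Z,A),R),Q),L),F,J);
Scanning left-to-right, naming '(' by encounter order:
  pos 0: '(' -> open internal node _0 (depth 1)
  pos 1: '(' -> open internal node _1 (depth 2)
  pos 4: '(' -> open internal node _2 (depth 3)
  pos 7: '(' -> open internal node _3 (depth 4)
  pos 10: '(' -> open internal node _4 (depth 5)
  pos 14: ')' -> close internal node _4 (now at depth 4)
  pos 17: ')' -> close internal node _3 (now at depth 3)
  pos 20: ')' -> close internal node _2 (now at depth 2)
  pos 23: ')' -> close internal node _1 (now at depth 1)
  pos 28: ')' -> close internal node _0 (now at depth 0)
Total internal nodes: 5
BFS adjacency from root:
  _0: _1 F J
  _1: H _2 L
  _2: S _3 Q
  _3: B _4 R
  _4: Z A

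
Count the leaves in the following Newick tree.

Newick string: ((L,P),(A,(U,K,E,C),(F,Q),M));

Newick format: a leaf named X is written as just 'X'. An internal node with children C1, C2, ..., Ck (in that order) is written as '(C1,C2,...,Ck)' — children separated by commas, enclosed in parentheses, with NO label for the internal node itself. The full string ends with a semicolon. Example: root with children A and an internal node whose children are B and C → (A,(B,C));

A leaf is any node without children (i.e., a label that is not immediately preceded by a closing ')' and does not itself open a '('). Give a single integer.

Newick: ((L,P),(A,(U,K,E,C),(F,Q),M));
Scan left-to-right; a leaf is any maximal label run not followed by '(':
  pos 2: leaf 'L' → count = 1
  pos 4: leaf 'P' → count = 2
  pos 8: leaf 'A' → count = 3
  pos 11: leaf 'U' → count = 4
  pos 13: leaf 'K' → count = 5
  pos 15: leaf 'E' → count = 6
  pos 17: leaf 'C' → count = 7
  pos 21: leaf 'F' → count = 8
  pos 23: leaf 'Q' → count = 9
  pos 26: leaf 'M' → count = 10
Total leaves: 10

Answer: 10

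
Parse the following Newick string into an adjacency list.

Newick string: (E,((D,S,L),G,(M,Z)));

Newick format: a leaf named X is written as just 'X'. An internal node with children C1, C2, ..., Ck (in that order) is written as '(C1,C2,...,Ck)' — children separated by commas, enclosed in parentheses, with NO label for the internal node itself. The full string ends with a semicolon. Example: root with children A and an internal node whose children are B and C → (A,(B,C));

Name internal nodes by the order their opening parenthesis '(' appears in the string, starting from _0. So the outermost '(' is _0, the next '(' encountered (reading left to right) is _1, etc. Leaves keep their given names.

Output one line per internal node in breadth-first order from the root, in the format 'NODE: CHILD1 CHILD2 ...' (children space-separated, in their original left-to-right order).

Input: (E,((D,S,L),G,(M,Z)));
Scanning left-to-right, naming '(' by encounter order:
  pos 0: '(' -> open internal node _0 (depth 1)
  pos 3: '(' -> open internal node _1 (depth 2)
  pos 4: '(' -> open internal node _2 (depth 3)
  pos 10: ')' -> close internal node _2 (now at depth 2)
  pos 14: '(' -> open internal node _3 (depth 3)
  pos 18: ')' -> close internal node _3 (now at depth 2)
  pos 19: ')' -> close internal node _1 (now at depth 1)
  pos 20: ')' -> close internal node _0 (now at depth 0)
Total internal nodes: 4
BFS adjacency from root:
  _0: E _1
  _1: _2 G _3
  _2: D S L
  _3: M Z

Answer: _0: E _1
_1: _2 G _3
_2: D S L
_3: M Z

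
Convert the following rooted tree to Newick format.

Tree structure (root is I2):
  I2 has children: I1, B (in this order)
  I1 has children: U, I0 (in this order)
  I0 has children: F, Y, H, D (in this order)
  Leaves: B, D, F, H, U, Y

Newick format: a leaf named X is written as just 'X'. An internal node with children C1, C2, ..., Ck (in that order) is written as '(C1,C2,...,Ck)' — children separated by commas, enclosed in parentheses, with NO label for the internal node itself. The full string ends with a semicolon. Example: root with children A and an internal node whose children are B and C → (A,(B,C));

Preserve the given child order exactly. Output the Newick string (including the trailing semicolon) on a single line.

Answer: ((U,(F,Y,H,D)),B);

Derivation:
internal I2 with children ['I1', 'B']
  internal I1 with children ['U', 'I0']
    leaf 'U' → 'U'
    internal I0 with children ['F', 'Y', 'H', 'D']
      leaf 'F' → 'F'
      leaf 'Y' → 'Y'
      leaf 'H' → 'H'
      leaf 'D' → 'D'
    → '(F,Y,H,D)'
  → '(U,(F,Y,H,D))'
  leaf 'B' → 'B'
→ '((U,(F,Y,H,D)),B)'
Final: ((U,(F,Y,H,D)),B);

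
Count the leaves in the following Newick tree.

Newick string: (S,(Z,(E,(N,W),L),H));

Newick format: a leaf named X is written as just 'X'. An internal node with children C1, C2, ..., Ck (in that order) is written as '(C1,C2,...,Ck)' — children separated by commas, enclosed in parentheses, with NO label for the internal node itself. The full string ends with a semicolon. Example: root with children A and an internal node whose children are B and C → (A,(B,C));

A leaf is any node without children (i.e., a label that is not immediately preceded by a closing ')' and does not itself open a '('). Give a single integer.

Answer: 7

Derivation:
Newick: (S,(Z,(E,(N,W),L),H));
Scan left-to-right; a leaf is any maximal label run not followed by '(':
  pos 1: leaf 'S' → count = 1
  pos 4: leaf 'Z' → count = 2
  pos 7: leaf 'E' → count = 3
  pos 10: leaf 'N' → count = 4
  pos 12: leaf 'W' → count = 5
  pos 15: leaf 'L' → count = 6
  pos 18: leaf 'H' → count = 7
Total leaves: 7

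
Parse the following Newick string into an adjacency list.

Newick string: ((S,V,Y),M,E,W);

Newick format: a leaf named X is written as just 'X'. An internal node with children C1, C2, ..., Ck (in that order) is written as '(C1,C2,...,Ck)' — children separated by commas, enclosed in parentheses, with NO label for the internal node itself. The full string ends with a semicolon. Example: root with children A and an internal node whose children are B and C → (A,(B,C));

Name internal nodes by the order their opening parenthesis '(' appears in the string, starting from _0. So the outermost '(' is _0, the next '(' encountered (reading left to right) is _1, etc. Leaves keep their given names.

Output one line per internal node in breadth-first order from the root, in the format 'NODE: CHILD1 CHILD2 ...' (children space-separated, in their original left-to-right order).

Answer: _0: _1 M E W
_1: S V Y

Derivation:
Input: ((S,V,Y),M,E,W);
Scanning left-to-right, naming '(' by encounter order:
  pos 0: '(' -> open internal node _0 (depth 1)
  pos 1: '(' -> open internal node _1 (depth 2)
  pos 7: ')' -> close internal node _1 (now at depth 1)
  pos 14: ')' -> close internal node _0 (now at depth 0)
Total internal nodes: 2
BFS adjacency from root:
  _0: _1 M E W
  _1: S V Y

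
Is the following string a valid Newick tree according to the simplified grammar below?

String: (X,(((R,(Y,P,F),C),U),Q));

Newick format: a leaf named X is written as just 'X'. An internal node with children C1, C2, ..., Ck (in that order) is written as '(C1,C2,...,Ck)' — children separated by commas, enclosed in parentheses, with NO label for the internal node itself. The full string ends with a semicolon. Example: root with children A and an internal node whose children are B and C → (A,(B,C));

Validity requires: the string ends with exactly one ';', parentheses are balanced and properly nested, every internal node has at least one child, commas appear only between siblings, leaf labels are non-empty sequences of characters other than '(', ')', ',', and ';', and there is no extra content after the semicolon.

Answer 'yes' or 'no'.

Input: (X,(((R,(Y,P,F),C),U),Q));
Paren balance: 5 '(' vs 5 ')' OK
Ends with single ';': True
Full parse: OK
Valid: True

Answer: yes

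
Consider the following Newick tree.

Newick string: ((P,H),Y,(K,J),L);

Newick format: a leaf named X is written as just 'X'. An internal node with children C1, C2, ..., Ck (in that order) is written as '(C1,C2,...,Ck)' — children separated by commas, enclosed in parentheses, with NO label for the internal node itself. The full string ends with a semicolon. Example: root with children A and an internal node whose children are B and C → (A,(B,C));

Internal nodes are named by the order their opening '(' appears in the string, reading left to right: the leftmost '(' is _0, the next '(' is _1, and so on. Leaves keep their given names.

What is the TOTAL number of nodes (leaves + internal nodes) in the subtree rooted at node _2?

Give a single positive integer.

Answer: 3

Derivation:
Newick: ((P,H),Y,(K,J),L);
Locate _2: it is the '(' at position 9 (the 3rd '(' reading left to right).
Query: subtree rooted at _2
_2: subtree_size = 1 + 2
  K: subtree_size = 1 + 0
  J: subtree_size = 1 + 0
Total subtree size of _2: 3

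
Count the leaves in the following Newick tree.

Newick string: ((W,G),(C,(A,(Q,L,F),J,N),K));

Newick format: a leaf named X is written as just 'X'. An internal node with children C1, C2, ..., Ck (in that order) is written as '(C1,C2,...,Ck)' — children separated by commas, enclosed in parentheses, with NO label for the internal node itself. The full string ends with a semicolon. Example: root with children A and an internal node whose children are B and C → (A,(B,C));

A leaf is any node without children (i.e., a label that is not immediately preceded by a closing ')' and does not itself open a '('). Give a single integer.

Answer: 10

Derivation:
Newick: ((W,G),(C,(A,(Q,L,F),J,N),K));
Scan left-to-right; a leaf is any maximal label run not followed by '(':
  pos 2: leaf 'W' → count = 1
  pos 4: leaf 'G' → count = 2
  pos 8: leaf 'C' → count = 3
  pos 11: leaf 'A' → count = 4
  pos 14: leaf 'Q' → count = 5
  pos 16: leaf 'L' → count = 6
  pos 18: leaf 'F' → count = 7
  pos 21: leaf 'J' → count = 8
  pos 23: leaf 'N' → count = 9
  pos 26: leaf 'K' → count = 10
Total leaves: 10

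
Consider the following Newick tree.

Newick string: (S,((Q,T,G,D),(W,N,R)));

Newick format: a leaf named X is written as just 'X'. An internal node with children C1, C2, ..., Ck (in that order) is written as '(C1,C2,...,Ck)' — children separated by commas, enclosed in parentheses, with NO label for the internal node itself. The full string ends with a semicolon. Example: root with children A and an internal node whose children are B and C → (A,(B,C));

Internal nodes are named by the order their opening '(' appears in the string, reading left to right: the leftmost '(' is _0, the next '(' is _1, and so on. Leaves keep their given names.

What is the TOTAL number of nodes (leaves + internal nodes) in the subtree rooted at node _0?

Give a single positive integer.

Answer: 12

Derivation:
Newick: (S,((Q,T,G,D),(W,N,R)));
Locate _0: it is the '(' at position 0 (the 1st '(' reading left to right).
Query: subtree rooted at _0
_0: subtree_size = 1 + 11
  S: subtree_size = 1 + 0
  _1: subtree_size = 1 + 9
    _2: subtree_size = 1 + 4
      Q: subtree_size = 1 + 0
      T: subtree_size = 1 + 0
      G: subtree_size = 1 + 0
      D: subtree_size = 1 + 0
    _3: subtree_size = 1 + 3
      W: subtree_size = 1 + 0
      N: subtree_size = 1 + 0
      R: subtree_size = 1 + 0
Total subtree size of _0: 12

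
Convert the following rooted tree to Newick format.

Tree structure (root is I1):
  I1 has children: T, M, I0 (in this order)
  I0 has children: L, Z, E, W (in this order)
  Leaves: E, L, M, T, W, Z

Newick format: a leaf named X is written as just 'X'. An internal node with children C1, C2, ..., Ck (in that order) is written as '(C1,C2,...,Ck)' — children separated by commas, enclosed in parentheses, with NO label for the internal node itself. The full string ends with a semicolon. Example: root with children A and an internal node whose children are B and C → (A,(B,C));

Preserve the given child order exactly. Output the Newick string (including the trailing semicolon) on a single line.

internal I1 with children ['T', 'M', 'I0']
  leaf 'T' → 'T'
  leaf 'M' → 'M'
  internal I0 with children ['L', 'Z', 'E', 'W']
    leaf 'L' → 'L'
    leaf 'Z' → 'Z'
    leaf 'E' → 'E'
    leaf 'W' → 'W'
  → '(L,Z,E,W)'
→ '(T,M,(L,Z,E,W))'
Final: (T,M,(L,Z,E,W));

Answer: (T,M,(L,Z,E,W));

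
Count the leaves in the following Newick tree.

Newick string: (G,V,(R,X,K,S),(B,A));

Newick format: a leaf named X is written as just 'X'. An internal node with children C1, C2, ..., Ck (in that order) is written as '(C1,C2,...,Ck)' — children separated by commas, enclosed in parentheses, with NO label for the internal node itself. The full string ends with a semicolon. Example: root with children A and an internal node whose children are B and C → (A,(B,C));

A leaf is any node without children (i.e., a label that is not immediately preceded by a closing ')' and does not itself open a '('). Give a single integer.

Answer: 8

Derivation:
Newick: (G,V,(R,X,K,S),(B,A));
Scan left-to-right; a leaf is any maximal label run not followed by '(':
  pos 1: leaf 'G' → count = 1
  pos 3: leaf 'V' → count = 2
  pos 6: leaf 'R' → count = 3
  pos 8: leaf 'X' → count = 4
  pos 10: leaf 'K' → count = 5
  pos 12: leaf 'S' → count = 6
  pos 16: leaf 'B' → count = 7
  pos 18: leaf 'A' → count = 8
Total leaves: 8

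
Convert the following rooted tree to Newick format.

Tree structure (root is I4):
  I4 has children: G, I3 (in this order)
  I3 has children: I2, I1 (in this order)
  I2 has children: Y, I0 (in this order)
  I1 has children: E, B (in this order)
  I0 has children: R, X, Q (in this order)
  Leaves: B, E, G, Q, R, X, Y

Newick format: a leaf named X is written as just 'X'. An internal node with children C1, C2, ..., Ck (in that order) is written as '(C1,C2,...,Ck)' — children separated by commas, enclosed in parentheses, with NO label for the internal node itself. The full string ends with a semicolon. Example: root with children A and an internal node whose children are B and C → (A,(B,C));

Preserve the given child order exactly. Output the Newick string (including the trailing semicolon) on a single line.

internal I4 with children ['G', 'I3']
  leaf 'G' → 'G'
  internal I3 with children ['I2', 'I1']
    internal I2 with children ['Y', 'I0']
      leaf 'Y' → 'Y'
      internal I0 with children ['R', 'X', 'Q']
        leaf 'R' → 'R'
        leaf 'X' → 'X'
        leaf 'Q' → 'Q'
      → '(R,X,Q)'
    → '(Y,(R,X,Q))'
    internal I1 with children ['E', 'B']
      leaf 'E' → 'E'
      leaf 'B' → 'B'
    → '(E,B)'
  → '((Y,(R,X,Q)),(E,B))'
→ '(G,((Y,(R,X,Q)),(E,B)))'
Final: (G,((Y,(R,X,Q)),(E,B)));

Answer: (G,((Y,(R,X,Q)),(E,B)));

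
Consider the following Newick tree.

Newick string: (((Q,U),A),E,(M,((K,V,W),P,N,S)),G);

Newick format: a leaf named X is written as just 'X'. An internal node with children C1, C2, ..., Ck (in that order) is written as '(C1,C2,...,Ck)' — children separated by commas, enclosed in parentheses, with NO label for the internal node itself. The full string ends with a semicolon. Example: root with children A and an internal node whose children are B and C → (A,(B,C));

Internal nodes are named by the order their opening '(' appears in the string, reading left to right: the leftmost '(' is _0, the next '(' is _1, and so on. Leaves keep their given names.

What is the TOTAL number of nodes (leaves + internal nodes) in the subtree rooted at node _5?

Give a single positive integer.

Newick: (((Q,U),A),E,(M,((K,V,W),P,N,S)),G);
Locate _5: it is the '(' at position 17 (the 6th '(' reading left to right).
Query: subtree rooted at _5
_5: subtree_size = 1 + 3
  K: subtree_size = 1 + 0
  V: subtree_size = 1 + 0
  W: subtree_size = 1 + 0
Total subtree size of _5: 4

Answer: 4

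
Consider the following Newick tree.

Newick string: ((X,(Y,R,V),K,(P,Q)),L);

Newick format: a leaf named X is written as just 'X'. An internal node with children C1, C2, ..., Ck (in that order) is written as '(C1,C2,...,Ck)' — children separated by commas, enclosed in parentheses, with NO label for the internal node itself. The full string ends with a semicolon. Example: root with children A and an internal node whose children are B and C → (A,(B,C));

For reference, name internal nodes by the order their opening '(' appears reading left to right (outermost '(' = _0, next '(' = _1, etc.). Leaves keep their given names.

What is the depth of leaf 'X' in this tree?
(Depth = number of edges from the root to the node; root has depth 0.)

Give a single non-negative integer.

Answer: 2

Derivation:
Newick: ((X,(Y,R,V),K,(P,Q)),L);
Naming internals by '(' encounter order: outermost '(' = _0, next = _1, ...
Query node: X
Path from root: _0 -> _1 -> X
Depth of X: 2 (number of edges from root)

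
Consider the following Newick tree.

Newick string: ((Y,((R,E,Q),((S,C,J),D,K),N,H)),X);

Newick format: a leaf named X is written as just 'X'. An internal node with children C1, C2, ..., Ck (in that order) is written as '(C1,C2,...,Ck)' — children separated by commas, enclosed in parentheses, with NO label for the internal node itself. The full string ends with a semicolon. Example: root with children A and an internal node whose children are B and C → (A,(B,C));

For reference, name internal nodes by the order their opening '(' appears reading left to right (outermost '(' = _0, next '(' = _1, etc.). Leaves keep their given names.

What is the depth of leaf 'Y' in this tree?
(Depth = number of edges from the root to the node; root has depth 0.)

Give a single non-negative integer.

Answer: 2

Derivation:
Newick: ((Y,((R,E,Q),((S,C,J),D,K),N,H)),X);
Naming internals by '(' encounter order: outermost '(' = _0, next = _1, ...
Query node: Y
Path from root: _0 -> _1 -> Y
Depth of Y: 2 (number of edges from root)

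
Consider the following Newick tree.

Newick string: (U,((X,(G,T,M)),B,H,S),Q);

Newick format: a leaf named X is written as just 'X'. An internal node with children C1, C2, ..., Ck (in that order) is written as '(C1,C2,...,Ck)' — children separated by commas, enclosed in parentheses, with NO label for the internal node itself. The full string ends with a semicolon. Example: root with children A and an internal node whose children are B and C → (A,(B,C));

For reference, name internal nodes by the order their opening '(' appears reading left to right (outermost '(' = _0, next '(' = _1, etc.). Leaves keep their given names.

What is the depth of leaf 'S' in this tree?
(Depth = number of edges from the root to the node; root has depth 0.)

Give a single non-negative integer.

Newick: (U,((X,(G,T,M)),B,H,S),Q);
Naming internals by '(' encounter order: outermost '(' = _0, next = _1, ...
Query node: S
Path from root: _0 -> _1 -> S
Depth of S: 2 (number of edges from root)

Answer: 2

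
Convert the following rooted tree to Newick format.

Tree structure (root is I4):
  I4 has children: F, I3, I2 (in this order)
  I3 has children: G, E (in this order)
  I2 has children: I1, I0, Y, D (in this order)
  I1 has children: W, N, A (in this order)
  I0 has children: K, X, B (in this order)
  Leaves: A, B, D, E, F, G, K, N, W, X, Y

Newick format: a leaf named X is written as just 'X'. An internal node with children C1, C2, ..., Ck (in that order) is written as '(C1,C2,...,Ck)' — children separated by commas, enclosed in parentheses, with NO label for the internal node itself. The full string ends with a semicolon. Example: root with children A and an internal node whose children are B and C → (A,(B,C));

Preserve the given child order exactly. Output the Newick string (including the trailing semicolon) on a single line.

Answer: (F,(G,E),((W,N,A),(K,X,B),Y,D));

Derivation:
internal I4 with children ['F', 'I3', 'I2']
  leaf 'F' → 'F'
  internal I3 with children ['G', 'E']
    leaf 'G' → 'G'
    leaf 'E' → 'E'
  → '(G,E)'
  internal I2 with children ['I1', 'I0', 'Y', 'D']
    internal I1 with children ['W', 'N', 'A']
      leaf 'W' → 'W'
      leaf 'N' → 'N'
      leaf 'A' → 'A'
    → '(W,N,A)'
    internal I0 with children ['K', 'X', 'B']
      leaf 'K' → 'K'
      leaf 'X' → 'X'
      leaf 'B' → 'B'
    → '(K,X,B)'
    leaf 'Y' → 'Y'
    leaf 'D' → 'D'
  → '((W,N,A),(K,X,B),Y,D)'
→ '(F,(G,E),((W,N,A),(K,X,B),Y,D))'
Final: (F,(G,E),((W,N,A),(K,X,B),Y,D));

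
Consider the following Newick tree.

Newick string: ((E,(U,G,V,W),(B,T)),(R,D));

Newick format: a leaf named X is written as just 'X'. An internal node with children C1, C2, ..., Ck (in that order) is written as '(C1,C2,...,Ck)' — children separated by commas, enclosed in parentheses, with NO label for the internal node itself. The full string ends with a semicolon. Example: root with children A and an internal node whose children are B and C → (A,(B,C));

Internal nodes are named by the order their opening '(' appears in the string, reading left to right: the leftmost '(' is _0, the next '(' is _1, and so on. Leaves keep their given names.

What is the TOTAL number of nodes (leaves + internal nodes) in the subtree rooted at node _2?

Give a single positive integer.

Answer: 5

Derivation:
Newick: ((E,(U,G,V,W),(B,T)),(R,D));
Locate _2: it is the '(' at position 4 (the 3rd '(' reading left to right).
Query: subtree rooted at _2
_2: subtree_size = 1 + 4
  U: subtree_size = 1 + 0
  G: subtree_size = 1 + 0
  V: subtree_size = 1 + 0
  W: subtree_size = 1 + 0
Total subtree size of _2: 5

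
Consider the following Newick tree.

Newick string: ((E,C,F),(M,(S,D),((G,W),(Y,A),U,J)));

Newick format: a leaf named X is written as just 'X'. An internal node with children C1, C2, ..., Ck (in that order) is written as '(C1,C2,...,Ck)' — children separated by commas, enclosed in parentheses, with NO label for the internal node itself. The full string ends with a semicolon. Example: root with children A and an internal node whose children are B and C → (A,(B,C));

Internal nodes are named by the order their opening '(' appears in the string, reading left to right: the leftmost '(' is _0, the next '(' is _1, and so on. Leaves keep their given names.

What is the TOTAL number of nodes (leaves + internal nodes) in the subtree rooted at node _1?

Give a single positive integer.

Answer: 4

Derivation:
Newick: ((E,C,F),(M,(S,D),((G,W),(Y,A),U,J)));
Locate _1: it is the '(' at position 1 (the 2nd '(' reading left to right).
Query: subtree rooted at _1
_1: subtree_size = 1 + 3
  E: subtree_size = 1 + 0
  C: subtree_size = 1 + 0
  F: subtree_size = 1 + 0
Total subtree size of _1: 4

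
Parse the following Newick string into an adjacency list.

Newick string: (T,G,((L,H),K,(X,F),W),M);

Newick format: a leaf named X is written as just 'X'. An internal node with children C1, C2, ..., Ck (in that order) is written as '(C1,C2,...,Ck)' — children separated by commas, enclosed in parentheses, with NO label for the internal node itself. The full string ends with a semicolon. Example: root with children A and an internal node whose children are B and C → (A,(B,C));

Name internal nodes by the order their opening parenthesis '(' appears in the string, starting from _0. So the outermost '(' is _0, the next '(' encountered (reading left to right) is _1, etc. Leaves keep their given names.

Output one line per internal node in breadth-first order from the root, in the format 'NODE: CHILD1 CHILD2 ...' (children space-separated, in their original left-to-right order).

Input: (T,G,((L,H),K,(X,F),W),M);
Scanning left-to-right, naming '(' by encounter order:
  pos 0: '(' -> open internal node _0 (depth 1)
  pos 5: '(' -> open internal node _1 (depth 2)
  pos 6: '(' -> open internal node _2 (depth 3)
  pos 10: ')' -> close internal node _2 (now at depth 2)
  pos 14: '(' -> open internal node _3 (depth 3)
  pos 18: ')' -> close internal node _3 (now at depth 2)
  pos 21: ')' -> close internal node _1 (now at depth 1)
  pos 24: ')' -> close internal node _0 (now at depth 0)
Total internal nodes: 4
BFS adjacency from root:
  _0: T G _1 M
  _1: _2 K _3 W
  _2: L H
  _3: X F

Answer: _0: T G _1 M
_1: _2 K _3 W
_2: L H
_3: X F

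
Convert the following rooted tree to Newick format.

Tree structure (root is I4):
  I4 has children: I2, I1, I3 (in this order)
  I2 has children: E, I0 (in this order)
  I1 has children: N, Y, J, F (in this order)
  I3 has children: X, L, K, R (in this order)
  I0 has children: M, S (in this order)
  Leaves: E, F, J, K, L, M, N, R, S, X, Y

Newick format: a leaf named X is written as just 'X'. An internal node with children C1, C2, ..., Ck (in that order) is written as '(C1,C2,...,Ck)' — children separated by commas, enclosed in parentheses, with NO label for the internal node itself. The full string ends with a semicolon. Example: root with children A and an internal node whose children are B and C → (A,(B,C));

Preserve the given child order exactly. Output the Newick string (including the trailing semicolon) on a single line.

Answer: ((E,(M,S)),(N,Y,J,F),(X,L,K,R));

Derivation:
internal I4 with children ['I2', 'I1', 'I3']
  internal I2 with children ['E', 'I0']
    leaf 'E' → 'E'
    internal I0 with children ['M', 'S']
      leaf 'M' → 'M'
      leaf 'S' → 'S'
    → '(M,S)'
  → '(E,(M,S))'
  internal I1 with children ['N', 'Y', 'J', 'F']
    leaf 'N' → 'N'
    leaf 'Y' → 'Y'
    leaf 'J' → 'J'
    leaf 'F' → 'F'
  → '(N,Y,J,F)'
  internal I3 with children ['X', 'L', 'K', 'R']
    leaf 'X' → 'X'
    leaf 'L' → 'L'
    leaf 'K' → 'K'
    leaf 'R' → 'R'
  → '(X,L,K,R)'
→ '((E,(M,S)),(N,Y,J,F),(X,L,K,R))'
Final: ((E,(M,S)),(N,Y,J,F),(X,L,K,R));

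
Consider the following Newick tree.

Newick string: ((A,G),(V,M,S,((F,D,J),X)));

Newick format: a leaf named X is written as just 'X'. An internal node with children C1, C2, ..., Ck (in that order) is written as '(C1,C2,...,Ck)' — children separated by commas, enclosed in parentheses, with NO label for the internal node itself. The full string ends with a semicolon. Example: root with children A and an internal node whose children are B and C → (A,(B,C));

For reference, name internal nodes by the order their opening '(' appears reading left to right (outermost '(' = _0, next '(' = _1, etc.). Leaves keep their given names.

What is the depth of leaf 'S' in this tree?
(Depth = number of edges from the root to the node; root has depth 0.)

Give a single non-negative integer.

Answer: 2

Derivation:
Newick: ((A,G),(V,M,S,((F,D,J),X)));
Naming internals by '(' encounter order: outermost '(' = _0, next = _1, ...
Query node: S
Path from root: _0 -> _2 -> S
Depth of S: 2 (number of edges from root)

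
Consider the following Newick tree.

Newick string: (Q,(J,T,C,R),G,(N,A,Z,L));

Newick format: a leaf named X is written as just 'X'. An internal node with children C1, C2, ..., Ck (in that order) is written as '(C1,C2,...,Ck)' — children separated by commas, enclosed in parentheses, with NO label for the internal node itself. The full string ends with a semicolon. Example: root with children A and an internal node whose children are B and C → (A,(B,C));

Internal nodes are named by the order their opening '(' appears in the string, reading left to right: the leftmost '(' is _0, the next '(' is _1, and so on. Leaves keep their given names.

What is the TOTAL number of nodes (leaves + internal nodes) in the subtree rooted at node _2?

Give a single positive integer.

Answer: 5

Derivation:
Newick: (Q,(J,T,C,R),G,(N,A,Z,L));
Locate _2: it is the '(' at position 15 (the 3rd '(' reading left to right).
Query: subtree rooted at _2
_2: subtree_size = 1 + 4
  N: subtree_size = 1 + 0
  A: subtree_size = 1 + 0
  Z: subtree_size = 1 + 0
  L: subtree_size = 1 + 0
Total subtree size of _2: 5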